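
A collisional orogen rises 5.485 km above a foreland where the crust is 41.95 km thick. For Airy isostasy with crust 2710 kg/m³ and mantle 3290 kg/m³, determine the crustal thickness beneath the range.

73.1 km

Root depth r = h ρ_c / (ρ_m − ρ_c) = 5.485 km × 2710 / 580 = 25.63 km.
Total thickness = T + h + r = 41.95 km + 5.485 km + 25.63 km = 73.1 km.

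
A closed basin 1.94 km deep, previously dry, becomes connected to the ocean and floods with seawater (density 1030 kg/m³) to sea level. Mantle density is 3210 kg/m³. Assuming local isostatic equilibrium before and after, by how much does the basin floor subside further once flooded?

After flooding the water column is d + s deep. Its weight must equal the weight of mantle displaced by the extra subsidence s: (d + s) ρ_w = s ρ_m.
s = d ρ_w / (ρ_m − ρ_w) = 1.94 km × 1030/(3210 − 1030) = 0.917 km.

0.917 km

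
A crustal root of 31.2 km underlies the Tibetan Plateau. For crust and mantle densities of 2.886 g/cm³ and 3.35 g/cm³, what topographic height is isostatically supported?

By Archimedes' principle applied to the lithosphere: ρ_c h = (ρ_m − ρ_c) r.
h = r (ρ_m − ρ_c) / ρ_c = 31.2 km × (3.35 − 2.886) / 2.886 = 5.02 km.

5.02 km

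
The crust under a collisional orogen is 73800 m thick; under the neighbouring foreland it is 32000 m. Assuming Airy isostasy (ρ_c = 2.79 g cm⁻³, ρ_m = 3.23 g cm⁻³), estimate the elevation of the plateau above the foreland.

Excess crust Δ = 73800 m − 32000 m = 41800 m, split between elevation h and root r with h + r = Δ.
Airy balance ρ_c h = (ρ_m − ρ_c) r gives r = h ρ_c/(ρ_m − ρ_c), so h (1 + ρ_c/(ρ_m − ρ_c)) = Δ, i.e. h = Δ (ρ_m − ρ_c)/ρ_m.
h = 41800 m × 0.44/3.23 = 5690 m.

5690 m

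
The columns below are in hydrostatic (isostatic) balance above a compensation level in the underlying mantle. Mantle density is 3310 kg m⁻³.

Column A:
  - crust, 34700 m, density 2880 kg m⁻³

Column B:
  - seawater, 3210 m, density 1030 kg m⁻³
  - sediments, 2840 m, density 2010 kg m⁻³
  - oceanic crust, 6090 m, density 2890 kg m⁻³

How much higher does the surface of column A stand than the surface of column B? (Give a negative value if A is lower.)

For any compensation level in the mantle, the mantle terms cancel and isostasy reduces to e = (Σt_A − Σt_B) − (Σ(ρt)_A − Σ(ρt)_B) / ρ_m.
Σt_A = 34700 m; Σt_B = 12140 m; Σ(ρt)_A = 99936000; Σ(ρt)_B = 26614800 (in m·kg m⁻³).
e = (34700 − 12140) − (99936000 − 26614800) / 3310 = 409 m.

409 m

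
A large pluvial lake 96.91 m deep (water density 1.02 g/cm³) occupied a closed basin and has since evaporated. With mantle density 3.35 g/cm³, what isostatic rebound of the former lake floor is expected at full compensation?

29.5 m

u = d ρ_w/ρ_m = 96.91 m × 1.02/3.35 = 29.5 m.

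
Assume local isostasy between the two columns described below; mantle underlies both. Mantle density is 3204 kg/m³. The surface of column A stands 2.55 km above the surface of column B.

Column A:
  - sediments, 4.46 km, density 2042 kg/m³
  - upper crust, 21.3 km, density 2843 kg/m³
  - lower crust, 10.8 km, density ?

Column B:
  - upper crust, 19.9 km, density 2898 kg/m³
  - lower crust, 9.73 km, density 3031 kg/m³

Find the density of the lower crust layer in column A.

2920 kg/m³

Take the compensation level at the base of the deeper column (depth z_c below the surface of column A) and equate Σ ρ_i t_i down to z_c; mantle fills any gap and the z_c terms cancel.
Column A: 4.46×2042 + 21.3×2843 + 10.8×ρ + (z_c − 36.56)×3204
Column B: 2.55×0 + 19.9×2898 + 9.73×3031 + (z_c − 2.55 − 29.63)×3204
The z_c×3204 term appears on both sides and cancels. Collect the known terms of each column as K = Σ(ρt)_known − 3204 × (depth of known layers): K_A = 69663.22 − 3204×36.56 = −47475.02; K_B = 87161.83 − 3204×(2.55 + 29.63) = −15942.89.
Balance: K_A + 10.8×ρ = K_B, so ρ = (K_B − K_A)/10.8 = 31532.1/10.8 = 2920 kg/m³.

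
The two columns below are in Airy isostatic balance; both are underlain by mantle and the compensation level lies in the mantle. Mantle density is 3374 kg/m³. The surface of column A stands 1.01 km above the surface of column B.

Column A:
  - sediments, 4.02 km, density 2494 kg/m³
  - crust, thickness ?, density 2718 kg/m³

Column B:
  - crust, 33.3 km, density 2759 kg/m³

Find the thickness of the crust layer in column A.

Take the compensation level at the base of the deeper column (depth z_c below the surface of column A) and equate Σ ρ_i t_i down to z_c; mantle fills any gap and the z_c terms cancel.
Column A: 4.02×2494 + x×2718 + (z_c − 4.02 − x)×3374
Column B: 1.01×0 + 33.3×2759 + (z_c − 1.01 − 33.3)×3374
The z_c×3374 term appears on both sides and cancels. Collect the known terms of each column as K = Σ(ρt)_known − 3374 × (depth of known layers): K_A = 10025.88 − 3374×4.02 = −3537.6; K_B = 91874.7 − 3374×(1.01 + 33.3) = −23887.24.
Balance: K_A − x×(3374 − 2718) = K_B, so x = (K_A − K_B)/(3374 − 2718) = 20349.6/656 = 31 km.

31 km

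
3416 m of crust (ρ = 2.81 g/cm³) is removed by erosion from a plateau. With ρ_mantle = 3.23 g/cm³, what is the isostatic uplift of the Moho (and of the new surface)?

Unloading: uplift u = e ρ_c/ρ_m = 3416 m × 2.81/3.23 = 2970 m.

2970 m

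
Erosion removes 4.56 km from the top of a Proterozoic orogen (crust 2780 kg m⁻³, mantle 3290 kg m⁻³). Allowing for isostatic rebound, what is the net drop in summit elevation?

Rebound u = e ρ_c/ρ_m = 4.56 km × 2780/3290 = 3.853 km.
Net surface drop = e − u = 4.56 km − 3.853 km = e (ρ_m − ρ_c)/ρ_m = 0.707 km.

0.707 km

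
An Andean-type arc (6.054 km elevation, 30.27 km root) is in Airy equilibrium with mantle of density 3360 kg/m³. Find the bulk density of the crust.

2800 kg/m³

ρ_c h = (ρ_m − ρ_c) r → ρ_c (h + r) = ρ_m r → ρ_c = ρ_m r / (h + r).
ρ_c = 3360 × 30.27 km / (6.054 km + 30.27 km) = 2800 kg/m³.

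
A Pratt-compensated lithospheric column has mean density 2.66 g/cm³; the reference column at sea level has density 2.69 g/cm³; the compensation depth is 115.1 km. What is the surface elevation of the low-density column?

ρ_ref D = ρ (D + h) → h = D (ρ_ref − ρ)/ρ.
h = 115.1 km × (2.69 − 2.66)/2.66 = 1.3 km.

1.3 km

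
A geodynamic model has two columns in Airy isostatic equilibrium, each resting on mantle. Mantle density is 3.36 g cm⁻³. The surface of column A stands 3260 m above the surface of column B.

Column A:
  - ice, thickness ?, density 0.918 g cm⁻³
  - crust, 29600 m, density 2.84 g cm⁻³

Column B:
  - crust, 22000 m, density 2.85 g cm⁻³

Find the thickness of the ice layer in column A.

2780 m

Take the compensation level at the base of the deeper column (depth z_c below the surface of column A) and equate Σ ρ_i t_i down to z_c; mantle fills any gap and the z_c terms cancel.
Column A: x×0.918 + 29600×2.84 + (z_c − 29600 − x)×3.36
Column B: 3260×0 + 22000×2.85 + (z_c − 3260 − 22000)×3.36
The z_c×3.36 term appears on both sides and cancels. Collect the known terms of each column as K = Σ(ρt)_known − 3.36 × (depth of known layers): K_A = 84064 − 3.36×29600 = −15392; K_B = 62700 − 3.36×(3260 + 22000) = −22173.6.
Balance: K_A − x×(3.36 − 0.918) = K_B, so x = (K_A − K_B)/(3.36 − 0.918) = 6781.6/2.442 = 2780 m.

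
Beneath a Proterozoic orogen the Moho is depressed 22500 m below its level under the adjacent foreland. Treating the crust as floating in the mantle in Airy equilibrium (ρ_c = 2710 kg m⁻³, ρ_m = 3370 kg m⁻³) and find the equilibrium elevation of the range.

By Archimedes' principle applied to the lithosphere: ρ_c h = (ρ_m − ρ_c) r.
h = r (ρ_m − ρ_c) / ρ_c = 22500 m × (3370 − 2710) / 2710 = 5480 m.

5480 m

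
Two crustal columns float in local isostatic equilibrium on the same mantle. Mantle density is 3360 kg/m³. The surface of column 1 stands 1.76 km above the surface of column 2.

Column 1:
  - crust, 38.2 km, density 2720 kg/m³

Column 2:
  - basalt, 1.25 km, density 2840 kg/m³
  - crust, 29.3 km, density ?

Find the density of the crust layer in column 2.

2750 kg/m³

Take the compensation level at the base of the deeper column (depth z_c below the surface of column 1) and equate Σ ρ_i t_i down to z_c; mantle fills any gap and the z_c terms cancel.
Column 1: 38.2×2720 + (z_c − 38.2)×3360
Column 2: 1.76×0 + 1.25×2840 + 29.3×ρ + (z_c − 1.76 − 30.55)×3360
The z_c×3360 term appears on both sides and cancels. Collect the known terms of each column as K = Σ(ρt)_known − 3360 × (depth of known layers): K_1 = 103904 − 3360×38.2 = −24448; K_2 = 3550 − 3360×(1.76 + 30.55) = −105011.6.
Balance: K_1 = K_2 + 29.3×ρ, so ρ = (K_1 − K_2)/29.3 = 80563.6/29.3 = 2750 kg/m³.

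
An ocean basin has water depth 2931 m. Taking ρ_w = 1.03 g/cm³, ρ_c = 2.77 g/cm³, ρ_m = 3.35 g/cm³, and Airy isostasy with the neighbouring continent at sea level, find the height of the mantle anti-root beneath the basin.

For local isostatic compensation: replacing crust with seawater at the top is compensated by replacing crust with mantle at the base: d (ρ_c − ρ_w) = a (ρ_m − ρ_c).
a = d (ρ_c − ρ_w)/(ρ_m − ρ_c) = 2931 m × 1.74/0.58 = 8790 m.

8790 m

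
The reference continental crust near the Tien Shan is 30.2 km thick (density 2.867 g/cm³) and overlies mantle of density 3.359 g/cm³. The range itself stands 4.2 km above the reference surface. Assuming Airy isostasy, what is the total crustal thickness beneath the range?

58.9 km

Root depth r = h ρ_c / (ρ_m − ρ_c) = 4.2 km × 2.867 / 0.492 = 24.47 km.
Total thickness = T + h + r = 30.2 km + 4.2 km + 24.47 km = 58.9 km.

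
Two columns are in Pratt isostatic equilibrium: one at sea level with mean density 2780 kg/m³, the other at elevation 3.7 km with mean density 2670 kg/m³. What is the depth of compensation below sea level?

89.8 km

ρ_ref D = ρ (D + h) → D (ρ_ref − ρ) = ρ h.
D = ρ h/(ρ_ref − ρ) = 2670 × 3.7 km/(2780 − 2670) = 89.8 km.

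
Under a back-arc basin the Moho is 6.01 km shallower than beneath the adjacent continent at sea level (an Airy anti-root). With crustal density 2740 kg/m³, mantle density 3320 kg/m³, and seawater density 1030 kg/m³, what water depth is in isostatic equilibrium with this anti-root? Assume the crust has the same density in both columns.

2.04 km

Replacing a thickness d of crust by seawater at the top must be balanced by replacing crust with mantle at the base: d (ρ_c − ρ_w) = a (ρ_m − ρ_c).
d = a (ρ_m − ρ_c)/(ρ_c − ρ_w) = 6.01 km × 580/1710 = 2.04 km.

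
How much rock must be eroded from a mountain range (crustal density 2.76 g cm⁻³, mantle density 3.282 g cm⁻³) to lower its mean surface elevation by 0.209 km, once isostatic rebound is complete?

1.31 km

Net drop Δ = e − u = e − e ρ_c/ρ_m = e (ρ_m − ρ_c)/ρ_m.
e = Δ ρ_m/(ρ_m − ρ_c) = 0.209 km × 3.282/0.522 = 1.31 km.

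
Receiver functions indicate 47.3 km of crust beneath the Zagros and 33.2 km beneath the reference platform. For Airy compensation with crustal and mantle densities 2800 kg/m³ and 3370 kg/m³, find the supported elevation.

Excess crust Δ = 47.3 km − 33.2 km = 14.1 km, split between elevation h and root r with h + r = Δ.
Airy balance ρ_c h = (ρ_m − ρ_c) r gives r = h ρ_c/(ρ_m − ρ_c), so h (1 + ρ_c/(ρ_m − ρ_c)) = Δ, i.e. h = Δ (ρ_m − ρ_c)/ρ_m.
h = 14.1 km × 570/3370 = 2.38 km.

2.38 km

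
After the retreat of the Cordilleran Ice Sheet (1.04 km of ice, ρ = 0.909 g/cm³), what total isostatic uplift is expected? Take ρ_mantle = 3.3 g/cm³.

0.286 km

Removing the load lets mantle flow back in; uplift u satisfies ρ_ice t = ρ_m u.
u = t ρ_ice/ρ_m = 1.04 km × 0.909/3.3 = 0.286 km.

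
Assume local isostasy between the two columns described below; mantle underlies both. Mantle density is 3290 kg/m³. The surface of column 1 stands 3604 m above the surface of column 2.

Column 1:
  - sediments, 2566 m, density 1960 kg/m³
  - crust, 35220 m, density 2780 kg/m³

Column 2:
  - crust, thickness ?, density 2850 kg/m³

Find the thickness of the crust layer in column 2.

21600 m

Take the compensation level at the base of the deeper column (depth z_c below the surface of column 1) and equate Σ ρ_i t_i down to z_c; mantle fills any gap and the z_c terms cancel.
Column 1: 2566×1960 + 35220×2780 + (z_c − 37786)×3290
Column 2: 3604×0 + x×2850 + (z_c − 3604 − 0 − x)×3290
The z_c×3290 term appears on both sides and cancels. Collect the known terms of each column as K = Σ(ρt)_known − 3290 × (depth of known layers): K_1 = 102940960 − 3290×37786 = −21374980; K_2 = 0 − 3290×(3604 + 0) = −11857160.
Balance: K_1 = K_2 − x×(3290 − 2850), so x = (K_2 − K_1)/(3290 − 2850) = 9517820/440 = 21600 m.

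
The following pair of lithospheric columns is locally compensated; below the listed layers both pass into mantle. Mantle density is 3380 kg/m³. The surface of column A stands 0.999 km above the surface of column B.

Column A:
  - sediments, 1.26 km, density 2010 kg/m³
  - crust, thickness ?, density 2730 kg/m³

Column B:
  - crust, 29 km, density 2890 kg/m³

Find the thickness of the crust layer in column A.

24.4 km

Take the compensation level at the base of the deeper column (depth z_c below the surface of column A) and equate Σ ρ_i t_i down to z_c; mantle fills any gap and the z_c terms cancel.
Column A: 1.26×2010 + x×2730 + (z_c − 1.26 − x)×3380
Column B: 0.999×0 + 29×2890 + (z_c − 0.999 − 29)×3380
The z_c×3380 term appears on both sides and cancels. Collect the known terms of each column as K = Σ(ρt)_known − 3380 × (depth of known layers): K_A = 2532.6 − 3380×1.26 = −1726.2; K_B = 83810 − 3380×(0.999 + 29) = −17586.62.
Balance: K_A − x×(3380 − 2730) = K_B, so x = (K_A − K_B)/(3380 − 2730) = 15860.4/650 = 24.4 km.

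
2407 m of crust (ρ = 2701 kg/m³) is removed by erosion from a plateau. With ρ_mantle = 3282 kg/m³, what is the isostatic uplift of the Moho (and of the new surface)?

Unloading: uplift u = e ρ_c/ρ_m = 2407 m × 2701/3282 = 1980 m.

1980 m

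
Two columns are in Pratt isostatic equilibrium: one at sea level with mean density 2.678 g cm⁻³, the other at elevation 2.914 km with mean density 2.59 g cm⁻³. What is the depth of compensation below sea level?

ρ_ref D = ρ (D + h) → D (ρ_ref − ρ) = ρ h.
D = ρ h/(ρ_ref − ρ) = 2.59 × 2.914 km/(2.678 − 2.59) = 85.8 km.

85.8 km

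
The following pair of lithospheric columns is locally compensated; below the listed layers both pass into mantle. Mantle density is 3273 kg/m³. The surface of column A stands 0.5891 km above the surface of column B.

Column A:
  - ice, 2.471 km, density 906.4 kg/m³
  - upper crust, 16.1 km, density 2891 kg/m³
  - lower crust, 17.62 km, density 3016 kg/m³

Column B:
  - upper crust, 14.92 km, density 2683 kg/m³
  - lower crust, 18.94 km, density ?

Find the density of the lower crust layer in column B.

2970 kg/m³

Take the compensation level at the base of the deeper column (depth z_c below the surface of column A) and equate Σ ρ_i t_i down to z_c; mantle fills any gap and the z_c terms cancel.
Column A: 2.471×906.4 + 16.1×2891 + 17.62×3016 + (z_c − 36.191)×3273
Column B: 0.5891×0 + 14.92×2683 + 18.94×ρ + (z_c − 0.5891 − 33.86)×3273
The z_c×3273 term appears on both sides and cancels. Collect the known terms of each column as K = Σ(ρt)_known − 3273 × (depth of known layers): K_A = 101926.734 − 3273×36.191 = −16526.4086; K_B = 40030.36 − 3273×(0.5891 + 33.86) = −72721.5443.
Balance: K_A = K_B + 18.94×ρ, so ρ = (K_A − K_B)/18.94 = 56195.1/18.94 = 2970 kg/m³.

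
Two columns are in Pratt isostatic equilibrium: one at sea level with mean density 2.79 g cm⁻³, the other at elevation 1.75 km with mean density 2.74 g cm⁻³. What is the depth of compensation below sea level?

ρ_ref D = ρ (D + h) → D (ρ_ref − ρ) = ρ h.
D = ρ h/(ρ_ref − ρ) = 2.74 × 1.75 km/(2.79 − 2.74) = 95.9 km.

95.9 km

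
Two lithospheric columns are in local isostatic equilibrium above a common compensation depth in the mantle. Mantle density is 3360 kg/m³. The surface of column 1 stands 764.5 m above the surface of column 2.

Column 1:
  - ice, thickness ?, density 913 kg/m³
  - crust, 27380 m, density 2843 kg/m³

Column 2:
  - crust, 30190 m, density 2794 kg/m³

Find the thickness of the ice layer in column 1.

2250 m

Take the compensation level at the base of the deeper column (depth z_c below the surface of column 1) and equate Σ ρ_i t_i down to z_c; mantle fills any gap and the z_c terms cancel.
Column 1: x×913 + 27380×2843 + (z_c − 27380 − x)×3360
Column 2: 764.5×0 + 30190×2794 + (z_c − 764.5 − 30190)×3360
The z_c×3360 term appears on both sides and cancels. Collect the known terms of each column as K = Σ(ρt)_known − 3360 × (depth of known layers): K_1 = 77841340 − 3360×27380 = −14155460; K_2 = 84350860 − 3360×(764.5 + 30190) = −19656260.
Balance: K_1 − x×(3360 − 913) = K_2, so x = (K_1 − K_2)/(3360 − 913) = 5500800/2447 = 2250 m.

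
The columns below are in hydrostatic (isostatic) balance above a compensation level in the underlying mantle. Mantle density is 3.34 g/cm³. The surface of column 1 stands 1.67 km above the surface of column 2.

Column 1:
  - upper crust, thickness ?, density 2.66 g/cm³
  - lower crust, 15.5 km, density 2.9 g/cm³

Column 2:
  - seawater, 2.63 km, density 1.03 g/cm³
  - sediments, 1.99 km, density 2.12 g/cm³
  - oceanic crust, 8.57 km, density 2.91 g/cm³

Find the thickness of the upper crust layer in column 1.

16.1 km

Take the compensation level at the base of the deeper column (depth z_c below the surface of column 1) and equate Σ ρ_i t_i down to z_c; mantle fills any gap and the z_c terms cancel.
Column 1: x×2.66 + 15.5×2.9 + (z_c − 15.5 − x)×3.34
Column 2: 1.67×0 + 2.63×1.03 + 1.99×2.12 + 8.57×2.91 + (z_c − 1.67 − 13.19)×3.34
The z_c×3.34 term appears on both sides and cancels. Collect the known terms of each column as K = Σ(ρt)_known − 3.34 × (depth of known layers): K_1 = 44.95 − 3.34×15.5 = −6.82; K_2 = 31.8664 − 3.34×(1.67 + 13.19) = −17.766.
Balance: K_1 − x×(3.34 − 2.66) = K_2, so x = (K_1 − K_2)/(3.34 − 2.66) = 10.946/0.68 = 16.1 km.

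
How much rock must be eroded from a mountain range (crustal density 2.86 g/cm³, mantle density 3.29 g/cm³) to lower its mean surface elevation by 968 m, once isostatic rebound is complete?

7410 m

Net drop Δ = e − u = e − e ρ_c/ρ_m = e (ρ_m − ρ_c)/ρ_m.
e = Δ ρ_m/(ρ_m − ρ_c) = 968 m × 3.29/0.43 = 7410 m.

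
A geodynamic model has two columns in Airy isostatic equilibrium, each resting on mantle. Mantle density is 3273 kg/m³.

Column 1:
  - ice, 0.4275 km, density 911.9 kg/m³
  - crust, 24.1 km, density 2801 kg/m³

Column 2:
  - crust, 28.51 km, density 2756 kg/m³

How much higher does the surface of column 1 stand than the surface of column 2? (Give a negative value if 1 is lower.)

For any compensation level in the mantle, the mantle terms cancel and isostasy reduces to e = (Σt_1 − Σt_2) − (Σ(ρt)_1 − Σ(ρt)_2) / ρ_m.
Σt_1 = 24.5275 km; Σt_2 = 28.51 km; Σ(ρt)_1 = 67893.9373; Σ(ρt)_2 = 78573.56 (in km·kg/m³).
e = (24.5275 − 28.51) − (67893.9373 − 78573.56) / 3273 = −0.72 km.

−0.72 km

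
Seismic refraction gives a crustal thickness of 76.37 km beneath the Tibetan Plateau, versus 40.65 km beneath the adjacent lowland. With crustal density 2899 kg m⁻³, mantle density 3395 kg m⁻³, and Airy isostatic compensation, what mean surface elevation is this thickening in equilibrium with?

Excess crust Δ = 76.37 km − 40.65 km = 35.72 km, split between elevation h and root r with h + r = Δ.
Airy balance ρ_c h = (ρ_m − ρ_c) r gives r = h ρ_c/(ρ_m − ρ_c), so h (1 + ρ_c/(ρ_m − ρ_c)) = Δ, i.e. h = Δ (ρ_m − ρ_c)/ρ_m.
h = 35.72 km × 496/3395 = 5.22 km.

5.22 km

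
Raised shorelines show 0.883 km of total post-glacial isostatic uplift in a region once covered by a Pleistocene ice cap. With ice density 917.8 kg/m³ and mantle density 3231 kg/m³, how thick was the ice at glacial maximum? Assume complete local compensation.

3.11 km

u = t ρ_ice/ρ_m → t = u ρ_m/ρ_ice = 0.883 km × 3231/917.8 = 3.11 km.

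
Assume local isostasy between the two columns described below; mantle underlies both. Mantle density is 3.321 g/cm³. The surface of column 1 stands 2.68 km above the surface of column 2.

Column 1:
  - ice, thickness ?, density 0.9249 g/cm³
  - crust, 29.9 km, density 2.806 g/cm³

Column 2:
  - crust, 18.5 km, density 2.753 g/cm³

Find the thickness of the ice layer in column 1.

Take the compensation level at the base of the deeper column (depth z_c below the surface of column 1) and equate Σ ρ_i t_i down to z_c; mantle fills any gap and the z_c terms cancel.
Column 1: x×0.9249 + 29.9×2.806 + (z_c − 29.9 − x)×3.321
Column 2: 2.68×0 + 18.5×2.753 + (z_c − 2.68 − 18.5)×3.321
The z_c×3.321 term appears on both sides and cancels. Collect the known terms of each column as K = Σ(ρt)_known − 3.321 × (depth of known layers): K_1 = 83.8994 − 3.321×29.9 = −15.3985; K_2 = 50.9305 − 3.321×(2.68 + 18.5) = −19.40828.
Balance: K_1 − x×(3.321 − 0.9249) = K_2, so x = (K_1 − K_2)/(3.321 − 0.9249) = 4.00978/2.3961 = 1.67 km.

1.67 km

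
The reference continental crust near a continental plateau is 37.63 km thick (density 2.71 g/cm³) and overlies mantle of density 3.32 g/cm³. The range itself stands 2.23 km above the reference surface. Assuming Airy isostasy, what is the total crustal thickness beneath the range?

Root depth r = h ρ_c / (ρ_m − ρ_c) = 2.23 km × 2.71 / 0.61 = 9.907 km.
Total thickness = T + h + r = 37.63 km + 2.23 km + 9.907 km = 49.8 km.

49.8 km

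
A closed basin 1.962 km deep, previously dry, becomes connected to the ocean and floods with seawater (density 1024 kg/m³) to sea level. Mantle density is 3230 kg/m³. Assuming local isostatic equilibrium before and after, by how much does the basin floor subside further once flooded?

After flooding the water column is d + s deep. Its weight must equal the weight of mantle displaced by the extra subsidence s: (d + s) ρ_w = s ρ_m.
s = d ρ_w / (ρ_m − ρ_w) = 1.962 km × 1024/(3230 − 1024) = 0.911 km.

0.911 km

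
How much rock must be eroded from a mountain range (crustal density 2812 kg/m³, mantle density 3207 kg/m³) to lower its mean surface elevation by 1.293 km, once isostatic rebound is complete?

Net drop Δ = e − u = e − e ρ_c/ρ_m = e (ρ_m − ρ_c)/ρ_m.
e = Δ ρ_m/(ρ_m − ρ_c) = 1.293 km × 3207/395 = 10.5 km.

10.5 km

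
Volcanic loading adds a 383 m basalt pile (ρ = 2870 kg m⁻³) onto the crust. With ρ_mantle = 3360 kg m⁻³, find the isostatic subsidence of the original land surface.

Subaerial loading: s = t ρ_load / ρ_m.
s = 383 m × 2870/3360 = 327 m.

327 m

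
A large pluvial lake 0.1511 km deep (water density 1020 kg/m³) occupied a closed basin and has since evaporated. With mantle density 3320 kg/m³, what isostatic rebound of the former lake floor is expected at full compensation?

0.0464 km

u = d ρ_w/ρ_m = 0.1511 km × 1020/3320 = 0.0464 km.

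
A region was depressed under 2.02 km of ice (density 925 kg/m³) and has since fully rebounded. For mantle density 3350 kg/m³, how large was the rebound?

Removing the load lets mantle flow back in; uplift u satisfies ρ_ice t = ρ_m u.
u = t ρ_ice/ρ_m = 2.02 km × 925/3350 = 0.558 km.

0.558 km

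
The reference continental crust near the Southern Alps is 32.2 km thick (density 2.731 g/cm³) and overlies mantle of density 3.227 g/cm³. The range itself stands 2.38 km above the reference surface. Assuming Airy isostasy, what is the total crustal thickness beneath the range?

47.7 km

Root depth r = h ρ_c / (ρ_m − ρ_c) = 2.38 km × 2.731 / 0.496 = 13.1 km.
Total thickness = T + h + r = 32.2 km + 2.38 km + 13.1 km = 47.7 km.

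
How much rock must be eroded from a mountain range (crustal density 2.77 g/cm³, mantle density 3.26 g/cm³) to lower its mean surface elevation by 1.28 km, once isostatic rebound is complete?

8.52 km

Net drop Δ = e − u = e − e ρ_c/ρ_m = e (ρ_m − ρ_c)/ρ_m.
e = Δ ρ_m/(ρ_m − ρ_c) = 1.28 km × 3.26/0.49 = 8.52 km.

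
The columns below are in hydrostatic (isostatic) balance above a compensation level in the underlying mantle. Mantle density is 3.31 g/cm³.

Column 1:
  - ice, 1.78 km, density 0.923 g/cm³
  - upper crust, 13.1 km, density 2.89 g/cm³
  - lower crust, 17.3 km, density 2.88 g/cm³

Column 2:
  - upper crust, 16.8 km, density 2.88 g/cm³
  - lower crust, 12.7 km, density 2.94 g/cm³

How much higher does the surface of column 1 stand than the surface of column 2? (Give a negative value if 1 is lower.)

1.59 km

For any compensation level in the mantle, the mantle terms cancel and isostasy reduces to e = (Σt_1 − Σt_2) − (Σ(ρt)_1 − Σ(ρt)_2) / ρ_m.
Σt_1 = 32.18 km; Σt_2 = 29.5 km; Σ(ρt)_1 = 89.32594; Σ(ρt)_2 = 85.722 (in km·g/cm³).
e = (32.18 − 29.5) − (89.32594 − 85.722) / 3.31 = 1.59 km.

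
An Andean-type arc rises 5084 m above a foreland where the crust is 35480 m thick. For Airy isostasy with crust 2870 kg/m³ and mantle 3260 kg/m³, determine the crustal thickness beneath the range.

Root depth r = h ρ_c / (ρ_m − ρ_c) = 5084 m × 2870 / 390 = 37410 m.
Total thickness = T + h + r = 35480 m + 5084 m + 37410 m = 78000 m.

78000 m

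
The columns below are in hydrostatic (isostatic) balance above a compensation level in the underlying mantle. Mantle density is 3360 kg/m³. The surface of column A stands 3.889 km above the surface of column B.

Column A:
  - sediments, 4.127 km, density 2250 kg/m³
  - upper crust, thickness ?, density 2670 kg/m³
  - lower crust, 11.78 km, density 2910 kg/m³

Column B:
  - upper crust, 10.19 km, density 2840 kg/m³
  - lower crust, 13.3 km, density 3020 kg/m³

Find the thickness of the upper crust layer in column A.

18.8 km

Take the compensation level at the base of the deeper column (depth z_c below the surface of column A) and equate Σ ρ_i t_i down to z_c; mantle fills any gap and the z_c terms cancel.
Column A: 4.127×2250 + x×2670 + 11.78×2910 + (z_c − 15.907 − x)×3360
Column B: 3.889×0 + 10.19×2840 + 13.3×3020 + (z_c − 3.889 − 23.49)×3360
The z_c×3360 term appears on both sides and cancels. Collect the known terms of each column as K = Σ(ρt)_known − 3360 × (depth of known layers): K_A = 43565.55 − 3360×15.907 = −9881.97; K_B = 69105.6 − 3360×(3.889 + 23.49) = −22887.84.
Balance: K_A − x×(3360 − 2670) = K_B, so x = (K_A − K_B)/(3360 − 2670) = 13005.9/690 = 18.8 km.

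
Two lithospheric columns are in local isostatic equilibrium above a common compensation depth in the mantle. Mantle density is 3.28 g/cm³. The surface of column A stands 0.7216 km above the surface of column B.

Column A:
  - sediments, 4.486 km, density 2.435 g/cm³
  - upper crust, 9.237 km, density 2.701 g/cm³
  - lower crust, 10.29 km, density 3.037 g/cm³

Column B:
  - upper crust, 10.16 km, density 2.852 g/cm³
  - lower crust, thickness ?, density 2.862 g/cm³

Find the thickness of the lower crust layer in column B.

Take the compensation level at the base of the deeper column (depth z_c below the surface of column A) and equate Σ ρ_i t_i down to z_c; mantle fills any gap and the z_c terms cancel.
Column A: 4.486×2.435 + 9.237×2.701 + 10.29×3.037 + (z_c − 24.013)×3.28
Column B: 0.7216×0 + 10.16×2.852 + x×2.862 + (z_c − 0.7216 − 10.16 − x)×3.28
The z_c×3.28 term appears on both sides and cancels. Collect the known terms of each column as K = Σ(ρt)_known − 3.28 × (depth of known layers): K_A = 67.123277 − 3.28×24.013 = −11.639363; K_B = 28.97632 − 3.28×(0.7216 + 10.16) = −6.715328.
Balance: K_A = K_B − x×(3.28 − 2.862), so x = (K_B − K_A)/(3.28 − 2.862) = 4.92403/0.418 = 11.8 km.

11.8 km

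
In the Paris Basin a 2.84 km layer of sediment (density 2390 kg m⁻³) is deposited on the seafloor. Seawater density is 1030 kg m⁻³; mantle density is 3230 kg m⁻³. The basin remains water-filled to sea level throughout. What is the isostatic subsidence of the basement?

Submarine loading: the sediment displaces seawater, and the subsidence is in turn flooded, so s (ρ_m − ρ_w) = t (ρ_sed − ρ_w).
s = 2.84 km × (2390 − 1030) / (3230 − 1030) = 1.76 km.

1.76 km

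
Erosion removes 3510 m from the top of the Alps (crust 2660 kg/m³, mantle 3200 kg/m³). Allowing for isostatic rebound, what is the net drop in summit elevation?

Rebound u = e ρ_c/ρ_m = 3510 m × 2660/3200 = 2918 m.
Net surface drop = e − u = 3510 m − 2918 m = e (ρ_m − ρ_c)/ρ_m = 592 m.

592 m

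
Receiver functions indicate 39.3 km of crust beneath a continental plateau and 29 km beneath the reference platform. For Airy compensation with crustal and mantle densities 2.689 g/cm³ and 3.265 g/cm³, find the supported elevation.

1.82 km

Excess crust Δ = 39.3 km − 29 km = 10.3 km, split between elevation h and root r with h + r = Δ.
Airy balance ρ_c h = (ρ_m − ρ_c) r gives r = h ρ_c/(ρ_m − ρ_c), so h (1 + ρ_c/(ρ_m − ρ_c)) = Δ, i.e. h = Δ (ρ_m − ρ_c)/ρ_m.
h = 10.3 km × 0.576/3.265 = 1.82 km.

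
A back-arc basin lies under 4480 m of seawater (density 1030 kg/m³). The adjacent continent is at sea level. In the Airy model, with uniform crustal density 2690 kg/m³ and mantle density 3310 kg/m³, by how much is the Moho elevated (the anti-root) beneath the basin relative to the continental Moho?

In Airy isostatic equilibrium: replacing crust with seawater at the top is compensated by replacing crust with mantle at the base: d (ρ_c − ρ_w) = a (ρ_m − ρ_c).
a = d (ρ_c − ρ_w)/(ρ_m − ρ_c) = 4480 m × 1660/620 = 12000 m.

12000 m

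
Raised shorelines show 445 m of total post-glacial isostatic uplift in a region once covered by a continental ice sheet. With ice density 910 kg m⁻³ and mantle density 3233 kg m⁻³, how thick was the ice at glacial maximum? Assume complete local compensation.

u = t ρ_ice/ρ_m → t = u ρ_m/ρ_ice = 445 m × 3233/910 = 1580 m.

1580 m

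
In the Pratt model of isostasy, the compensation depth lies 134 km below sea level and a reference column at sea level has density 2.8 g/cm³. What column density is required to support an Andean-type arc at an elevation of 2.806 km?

Pratt balance: ρ_ref D = ρ (D + h).
ρ = ρ_ref D/(D + h) = 2.8 × 134 km/(134 km + 2.806 km) = 2.74 g/cm³.

2.74 g/cm³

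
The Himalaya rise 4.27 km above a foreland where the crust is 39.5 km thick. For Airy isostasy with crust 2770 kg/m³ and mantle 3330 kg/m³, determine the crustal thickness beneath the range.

Root depth r = h ρ_c / (ρ_m − ρ_c) = 4.27 km × 2770 / 560 = 21.12 km.
Total thickness = T + h + r = 39.5 km + 4.27 km + 21.12 km = 64.9 km.

64.9 km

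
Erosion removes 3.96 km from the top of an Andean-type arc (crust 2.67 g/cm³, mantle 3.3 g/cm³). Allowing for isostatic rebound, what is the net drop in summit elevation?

0.756 km

Rebound u = e ρ_c/ρ_m = 3.96 km × 2.67/3.3 = 3.204 km.
Net surface drop = e − u = 3.96 km − 3.204 km = e (ρ_m − ρ_c)/ρ_m = 0.756 km.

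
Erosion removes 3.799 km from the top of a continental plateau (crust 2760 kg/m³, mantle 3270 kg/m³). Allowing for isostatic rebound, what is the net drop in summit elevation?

Rebound u = e ρ_c/ρ_m = 3.799 km × 2760/3270 = 3.206 km.
Net surface drop = e − u = 3.799 km − 3.206 km = e (ρ_m − ρ_c)/ρ_m = 0.593 km.

0.593 km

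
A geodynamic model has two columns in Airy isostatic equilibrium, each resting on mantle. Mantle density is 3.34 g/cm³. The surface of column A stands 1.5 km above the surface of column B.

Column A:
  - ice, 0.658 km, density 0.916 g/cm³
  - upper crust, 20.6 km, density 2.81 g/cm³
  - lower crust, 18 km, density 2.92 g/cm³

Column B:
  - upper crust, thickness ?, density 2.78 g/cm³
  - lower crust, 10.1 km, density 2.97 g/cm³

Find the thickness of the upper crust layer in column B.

Take the compensation level at the base of the deeper column (depth z_c below the surface of column A) and equate Σ ρ_i t_i down to z_c; mantle fills any gap and the z_c terms cancel.
Column A: 0.658×0.916 + 20.6×2.81 + 18×2.92 + (z_c − 39.258)×3.34
Column B: 1.5×0 + x×2.78 + 10.1×2.97 + (z_c − 1.5 − 10.1 − x)×3.34
The z_c×3.34 term appears on both sides and cancels. Collect the known terms of each column as K = Σ(ρt)_known − 3.34 × (depth of known layers): K_A = 111.048728 − 3.34×39.258 = −20.072992; K_B = 29.997 − 3.34×(1.5 + 10.1) = −8.747.
Balance: K_A = K_B − x×(3.34 − 2.78), so x = (K_B − K_A)/(3.34 − 2.78) = 11.326/0.56 = 20.2 km.

20.2 km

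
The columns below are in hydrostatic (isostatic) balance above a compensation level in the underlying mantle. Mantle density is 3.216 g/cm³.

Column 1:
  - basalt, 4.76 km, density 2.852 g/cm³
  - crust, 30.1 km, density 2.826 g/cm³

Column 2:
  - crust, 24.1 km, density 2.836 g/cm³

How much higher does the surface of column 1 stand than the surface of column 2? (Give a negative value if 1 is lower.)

1.34 km

For any compensation level in the mantle, the mantle terms cancel and isostasy reduces to e = (Σt_1 − Σt_2) − (Σ(ρt)_1 − Σ(ρt)_2) / ρ_m.
Σt_1 = 34.86 km; Σt_2 = 24.1 km; Σ(ρt)_1 = 98.63812; Σ(ρt)_2 = 68.3476 (in km·g/cm³).
e = (34.86 − 24.1) − (98.63812 − 68.3476) / 3.216 = 1.34 km.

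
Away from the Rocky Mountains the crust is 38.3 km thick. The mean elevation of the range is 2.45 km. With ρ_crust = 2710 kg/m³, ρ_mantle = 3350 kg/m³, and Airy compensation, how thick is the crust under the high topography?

51.1 km

Root depth r = h ρ_c / (ρ_m − ρ_c) = 2.45 km × 2710 / 640 = 10.37 km.
Total thickness = T + h + r = 38.3 km + 2.45 km + 10.37 km = 51.1 km.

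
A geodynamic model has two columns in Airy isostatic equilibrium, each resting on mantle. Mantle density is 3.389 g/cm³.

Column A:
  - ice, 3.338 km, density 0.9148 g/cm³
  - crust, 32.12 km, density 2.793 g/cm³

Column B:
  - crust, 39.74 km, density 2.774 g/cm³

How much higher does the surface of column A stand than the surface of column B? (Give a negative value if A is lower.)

0.874 km

For any compensation level in the mantle, the mantle terms cancel and isostasy reduces to e = (Σt_A − Σt_B) − (Σ(ρt)_A − Σ(ρt)_B) / ρ_m.
Σt_A = 35.458 km; Σt_B = 39.74 km; Σ(ρt)_A = 92.7647624; Σ(ρt)_B = 110.23876 (in km·g/cm³).
e = (35.458 − 39.74) − (92.7647624 − 110.23876) / 3.389 = 0.874 km.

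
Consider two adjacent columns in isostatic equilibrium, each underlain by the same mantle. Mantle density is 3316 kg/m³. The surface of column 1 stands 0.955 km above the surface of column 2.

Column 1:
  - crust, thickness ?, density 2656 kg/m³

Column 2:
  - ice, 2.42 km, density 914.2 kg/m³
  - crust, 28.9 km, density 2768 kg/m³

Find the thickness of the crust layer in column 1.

37.6 km

Take the compensation level at the base of the deeper column (depth z_c below the surface of column 1) and equate Σ ρ_i t_i down to z_c; mantle fills any gap and the z_c terms cancel.
Column 1: x×2656 + (z_c − 0 − x)×3316
Column 2: 0.955×0 + 2.42×914.2 + 28.9×2768 + (z_c − 0.955 − 31.32)×3316
The z_c×3316 term appears on both sides and cancels. Collect the known terms of each column as K = Σ(ρt)_known − 3316 × (depth of known layers): K_1 = 0 − 3316×0 = 0; K_2 = 82207.564 − 3316×(0.955 + 31.32) = −24816.336.
Balance: K_1 − x×(3316 − 2656) = K_2, so x = (K_1 − K_2)/(3316 − 2656) = 24816.3/660 = 37.6 km.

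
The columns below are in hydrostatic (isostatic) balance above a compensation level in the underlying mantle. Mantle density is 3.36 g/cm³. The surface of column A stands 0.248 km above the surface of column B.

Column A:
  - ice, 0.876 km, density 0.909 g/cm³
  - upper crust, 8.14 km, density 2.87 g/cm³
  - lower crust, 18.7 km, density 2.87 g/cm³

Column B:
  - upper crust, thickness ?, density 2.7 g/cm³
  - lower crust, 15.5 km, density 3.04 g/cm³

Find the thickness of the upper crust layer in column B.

Take the compensation level at the base of the deeper column (depth z_c below the surface of column A) and equate Σ ρ_i t_i down to z_c; mantle fills any gap and the z_c terms cancel.
Column A: 0.876×0.909 + 8.14×2.87 + 18.7×2.87 + (z_c − 27.716)×3.36
Column B: 0.248×0 + x×2.7 + 15.5×3.04 + (z_c − 0.248 − 15.5 − x)×3.36
The z_c×3.36 term appears on both sides and cancels. Collect the known terms of each column as K = Σ(ρt)_known − 3.36 × (depth of known layers): K_A = 77.827084 − 3.36×27.716 = −15.298676; K_B = 47.12 − 3.36×(0.248 + 15.5) = −5.79328.
Balance: K_A = K_B − x×(3.36 − 2.7), so x = (K_B − K_A)/(3.36 − 2.7) = 9.5054/0.66 = 14.4 km.

14.4 km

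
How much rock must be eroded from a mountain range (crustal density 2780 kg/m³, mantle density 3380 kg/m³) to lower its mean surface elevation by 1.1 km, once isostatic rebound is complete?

Net drop Δ = e − u = e − e ρ_c/ρ_m = e (ρ_m − ρ_c)/ρ_m.
e = Δ ρ_m/(ρ_m − ρ_c) = 1.1 km × 3380/600 = 6.2 km.

6.2 km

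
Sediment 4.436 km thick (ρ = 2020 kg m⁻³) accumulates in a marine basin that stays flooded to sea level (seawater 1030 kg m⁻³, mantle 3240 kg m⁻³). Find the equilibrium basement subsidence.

Submarine loading: the sediment displaces seawater, and the subsidence is in turn flooded, so s (ρ_m − ρ_w) = t (ρ_sed − ρ_w).
s = 4.436 km × (2020 − 1030) / (3240 − 1030) = 1.99 km.

1.99 km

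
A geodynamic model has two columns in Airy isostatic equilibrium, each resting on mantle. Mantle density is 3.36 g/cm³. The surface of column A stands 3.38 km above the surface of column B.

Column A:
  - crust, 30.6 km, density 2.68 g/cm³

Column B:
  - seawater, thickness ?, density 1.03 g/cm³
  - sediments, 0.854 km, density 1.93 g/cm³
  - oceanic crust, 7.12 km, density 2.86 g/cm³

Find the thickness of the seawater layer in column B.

2 km

Take the compensation level at the base of the deeper column (depth z_c below the surface of column A) and equate Σ ρ_i t_i down to z_c; mantle fills any gap and the z_c terms cancel.
Column A: 30.6×2.68 + (z_c − 30.6)×3.36
Column B: 3.38×0 + x×1.03 + 0.854×1.93 + 7.12×2.86 + (z_c − 3.38 − 7.974 − x)×3.36
The z_c×3.36 term appears on both sides and cancels. Collect the known terms of each column as K = Σ(ρt)_known − 3.36 × (depth of known layers): K_A = 82.008 − 3.36×30.6 = −20.808; K_B = 22.01142 − 3.36×(3.38 + 7.974) = −16.13802.
Balance: K_A = K_B − x×(3.36 − 1.03), so x = (K_B − K_A)/(3.36 − 1.03) = 4.66998/2.33 = 2 km.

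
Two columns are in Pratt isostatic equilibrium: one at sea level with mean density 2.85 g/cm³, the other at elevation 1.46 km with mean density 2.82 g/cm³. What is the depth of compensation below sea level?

137 km

ρ_ref D = ρ (D + h) → D (ρ_ref − ρ) = ρ h.
D = ρ h/(ρ_ref − ρ) = 2.82 × 1.46 km/(2.85 − 2.82) = 137 km.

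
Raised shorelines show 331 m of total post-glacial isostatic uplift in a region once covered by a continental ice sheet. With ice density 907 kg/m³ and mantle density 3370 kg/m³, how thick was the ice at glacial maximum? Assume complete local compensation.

u = t ρ_ice/ρ_m → t = u ρ_m/ρ_ice = 331 m × 3370/907 = 1230 m.

1230 m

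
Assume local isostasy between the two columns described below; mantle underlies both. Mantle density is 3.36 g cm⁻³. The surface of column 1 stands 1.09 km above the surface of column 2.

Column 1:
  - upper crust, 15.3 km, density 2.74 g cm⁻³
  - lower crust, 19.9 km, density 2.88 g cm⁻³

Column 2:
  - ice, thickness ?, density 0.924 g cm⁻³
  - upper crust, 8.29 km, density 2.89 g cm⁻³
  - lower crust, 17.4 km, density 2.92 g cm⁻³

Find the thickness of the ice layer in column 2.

Take the compensation level at the base of the deeper column (depth z_c below the surface of column 1) and equate Σ ρ_i t_i down to z_c; mantle fills any gap and the z_c terms cancel.
Column 1: 15.3×2.74 + 19.9×2.88 + (z_c − 35.2)×3.36
Column 2: 1.09×0 + x×0.924 + 8.29×2.89 + 17.4×2.92 + (z_c − 1.09 − 25.69 − x)×3.36
The z_c×3.36 term appears on both sides and cancels. Collect the known terms of each column as K = Σ(ρt)_known − 3.36 × (depth of known layers): K_1 = 99.234 − 3.36×35.2 = −19.038; K_2 = 74.7661 − 3.36×(1.09 + 25.69) = −15.2147.
Balance: K_1 = K_2 − x×(3.36 − 0.924), so x = (K_2 − K_1)/(3.36 − 0.924) = 3.8233/2.436 = 1.57 km.

1.57 km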